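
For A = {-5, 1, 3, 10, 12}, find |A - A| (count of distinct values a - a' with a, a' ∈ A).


A - A = {a - a' : a, a' ∈ A}; |A| = 5.
Bounds: 2|A|-1 ≤ |A - A| ≤ |A|² - |A| + 1, i.e. 9 ≤ |A - A| ≤ 21.
Note: 0 ∈ A - A always (from a - a). The set is symmetric: if d ∈ A - A then -d ∈ A - A.
Enumerate nonzero differences d = a - a' with a > a' (then include -d):
Positive differences: {2, 6, 7, 8, 9, 11, 15, 17}
Full difference set: {0} ∪ (positive diffs) ∪ (negative diffs).
|A - A| = 1 + 2·8 = 17 (matches direct enumeration: 17).

|A - A| = 17


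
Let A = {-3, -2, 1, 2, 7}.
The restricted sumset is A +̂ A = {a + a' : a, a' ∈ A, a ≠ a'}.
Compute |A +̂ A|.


Restricted sumset: A +̂ A = {a + a' : a ∈ A, a' ∈ A, a ≠ a'}.
Equivalently, take A + A and drop any sum 2a that is achievable ONLY as a + a for a ∈ A (i.e. sums representable only with equal summands).
Enumerate pairs (a, a') with a < a' (symmetric, so each unordered pair gives one sum; this covers all a ≠ a'):
  -3 + -2 = -5
  -3 + 1 = -2
  -3 + 2 = -1
  -3 + 7 = 4
  -2 + 1 = -1
  -2 + 2 = 0
  -2 + 7 = 5
  1 + 2 = 3
  1 + 7 = 8
  2 + 7 = 9
Collected distinct sums: {-5, -2, -1, 0, 3, 4, 5, 8, 9}
|A +̂ A| = 9
(Reference bound: |A +̂ A| ≥ 2|A| - 3 for |A| ≥ 2, with |A| = 5 giving ≥ 7.)

|A +̂ A| = 9


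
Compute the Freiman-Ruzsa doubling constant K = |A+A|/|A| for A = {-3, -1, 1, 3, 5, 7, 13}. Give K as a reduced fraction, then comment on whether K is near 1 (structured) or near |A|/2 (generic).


|A| = 7.
Compute A + A by enumerating all 49 pairs.
A + A = {-6, -4, -2, 0, 2, 4, 6, 8, 10, 12, 14, 16, 18, 20, 26}, so |A + A| = 15.
K = |A + A| / |A| = 15/7 (already in lowest terms) ≈ 2.1429.
Reference: AP of size 7 gives K = 13/7 ≈ 1.8571; a fully generic set of size 7 gives K ≈ 4.0000.

|A| = 7, |A + A| = 15, K = 15/7.


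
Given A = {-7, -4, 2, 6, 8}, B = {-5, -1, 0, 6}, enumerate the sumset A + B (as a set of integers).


A + B = {a + b : a ∈ A, b ∈ B}.
Enumerate all |A|·|B| = 5·4 = 20 pairs (a, b) and collect distinct sums.
a = -7: -7+-5=-12, -7+-1=-8, -7+0=-7, -7+6=-1
a = -4: -4+-5=-9, -4+-1=-5, -4+0=-4, -4+6=2
a = 2: 2+-5=-3, 2+-1=1, 2+0=2, 2+6=8
a = 6: 6+-5=1, 6+-1=5, 6+0=6, 6+6=12
a = 8: 8+-5=3, 8+-1=7, 8+0=8, 8+6=14
Collecting distinct sums: A + B = {-12, -9, -8, -7, -5, -4, -3, -1, 1, 2, 3, 5, 6, 7, 8, 12, 14}
|A + B| = 17

A + B = {-12, -9, -8, -7, -5, -4, -3, -1, 1, 2, 3, 5, 6, 7, 8, 12, 14}


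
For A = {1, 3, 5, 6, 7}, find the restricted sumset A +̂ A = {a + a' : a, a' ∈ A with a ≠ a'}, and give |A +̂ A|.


Restricted sumset: A +̂ A = {a + a' : a ∈ A, a' ∈ A, a ≠ a'}.
Equivalently, take A + A and drop any sum 2a that is achievable ONLY as a + a for a ∈ A (i.e. sums representable only with equal summands).
Enumerate pairs (a, a') with a < a' (symmetric, so each unordered pair gives one sum; this covers all a ≠ a'):
  1 + 3 = 4
  1 + 5 = 6
  1 + 6 = 7
  1 + 7 = 8
  3 + 5 = 8
  3 + 6 = 9
  3 + 7 = 10
  5 + 6 = 11
  5 + 7 = 12
  6 + 7 = 13
Collected distinct sums: {4, 6, 7, 8, 9, 10, 11, 12, 13}
|A +̂ A| = 9
(Reference bound: |A +̂ A| ≥ 2|A| - 3 for |A| ≥ 2, with |A| = 5 giving ≥ 7.)

|A +̂ A| = 9


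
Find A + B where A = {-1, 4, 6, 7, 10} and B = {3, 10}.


A + B = {a + b : a ∈ A, b ∈ B}.
Enumerate all |A|·|B| = 5·2 = 10 pairs (a, b) and collect distinct sums.
a = -1: -1+3=2, -1+10=9
a = 4: 4+3=7, 4+10=14
a = 6: 6+3=9, 6+10=16
a = 7: 7+3=10, 7+10=17
a = 10: 10+3=13, 10+10=20
Collecting distinct sums: A + B = {2, 7, 9, 10, 13, 14, 16, 17, 20}
|A + B| = 9

A + B = {2, 7, 9, 10, 13, 14, 16, 17, 20}


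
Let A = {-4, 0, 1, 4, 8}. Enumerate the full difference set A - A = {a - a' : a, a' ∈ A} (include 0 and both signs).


A - A = {a - a' : a, a' ∈ A}.
Compute a - a' for each ordered pair (a, a'):
a = -4: -4--4=0, -4-0=-4, -4-1=-5, -4-4=-8, -4-8=-12
a = 0: 0--4=4, 0-0=0, 0-1=-1, 0-4=-4, 0-8=-8
a = 1: 1--4=5, 1-0=1, 1-1=0, 1-4=-3, 1-8=-7
a = 4: 4--4=8, 4-0=4, 4-1=3, 4-4=0, 4-8=-4
a = 8: 8--4=12, 8-0=8, 8-1=7, 8-4=4, 8-8=0
Collecting distinct values (and noting 0 appears from a-a):
A - A = {-12, -8, -7, -5, -4, -3, -1, 0, 1, 3, 4, 5, 7, 8, 12}
|A - A| = 15

A - A = {-12, -8, -7, -5, -4, -3, -1, 0, 1, 3, 4, 5, 7, 8, 12}


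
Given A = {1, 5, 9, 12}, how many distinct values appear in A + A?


A + A = {a + a' : a, a' ∈ A}; |A| = 4.
General bounds: 2|A| - 1 ≤ |A + A| ≤ |A|(|A|+1)/2, i.e. 7 ≤ |A + A| ≤ 10.
Lower bound 2|A|-1 is attained iff A is an arithmetic progression.
Enumerate sums a + a' for a ≤ a' (symmetric, so this suffices):
a = 1: 1+1=2, 1+5=6, 1+9=10, 1+12=13
a = 5: 5+5=10, 5+9=14, 5+12=17
a = 9: 9+9=18, 9+12=21
a = 12: 12+12=24
Distinct sums: {2, 6, 10, 13, 14, 17, 18, 21, 24}
|A + A| = 9

|A + A| = 9


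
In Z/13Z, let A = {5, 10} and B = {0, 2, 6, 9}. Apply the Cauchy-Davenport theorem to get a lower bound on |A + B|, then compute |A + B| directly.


Cauchy-Davenport: |A + B| ≥ min(p, |A| + |B| - 1) for A, B nonempty in Z/pZ.
|A| = 2, |B| = 4, p = 13.
CD lower bound = min(13, 2 + 4 - 1) = min(13, 5) = 5.
Compute A + B mod 13 directly:
a = 5: 5+0=5, 5+2=7, 5+6=11, 5+9=1
a = 10: 10+0=10, 10+2=12, 10+6=3, 10+9=6
A + B = {1, 3, 5, 6, 7, 10, 11, 12}, so |A + B| = 8.
Verify: 8 ≥ 5? Yes ✓.

CD lower bound = 5, actual |A + B| = 8.


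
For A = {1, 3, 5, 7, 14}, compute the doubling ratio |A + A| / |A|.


|A| = 5.
Compute A + A by enumerating all 25 pairs.
A + A = {2, 4, 6, 8, 10, 12, 14, 15, 17, 19, 21, 28}, so |A + A| = 12.
K = |A + A| / |A| = 12/5 (already in lowest terms) ≈ 2.4000.
Reference: AP of size 5 gives K = 9/5 ≈ 1.8000; a fully generic set of size 5 gives K ≈ 3.0000.

|A| = 5, |A + A| = 12, K = 12/5.


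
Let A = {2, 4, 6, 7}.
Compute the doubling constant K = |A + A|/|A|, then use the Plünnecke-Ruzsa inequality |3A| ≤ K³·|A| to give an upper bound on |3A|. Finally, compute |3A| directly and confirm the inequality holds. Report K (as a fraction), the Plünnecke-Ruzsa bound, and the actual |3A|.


|A| = 4.
Step 1: Compute A + A by enumerating all 16 pairs.
A + A = {4, 6, 8, 9, 10, 11, 12, 13, 14}, so |A + A| = 9.
Step 2: Doubling constant K = |A + A|/|A| = 9/4 = 9/4 ≈ 2.2500.
Step 3: Plünnecke-Ruzsa gives |3A| ≤ K³·|A| = (2.2500)³ · 4 ≈ 45.5625.
Step 4: Compute 3A = A + A + A directly by enumerating all triples (a,b,c) ∈ A³; |3A| = 14.
Step 5: Check 14 ≤ 45.5625? Yes ✓.

K = 9/4, Plünnecke-Ruzsa bound K³|A| ≈ 45.5625, |3A| = 14, inequality holds.


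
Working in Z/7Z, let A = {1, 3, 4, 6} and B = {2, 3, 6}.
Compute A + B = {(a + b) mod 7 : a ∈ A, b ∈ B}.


Work in Z/7Z: reduce every sum a + b modulo 7.
Enumerate all 12 pairs:
a = 1: 1+2=3, 1+3=4, 1+6=0
a = 3: 3+2=5, 3+3=6, 3+6=2
a = 4: 4+2=6, 4+3=0, 4+6=3
a = 6: 6+2=1, 6+3=2, 6+6=5
Distinct residues collected: {0, 1, 2, 3, 4, 5, 6}
|A + B| = 7 (out of 7 total residues).

A + B = {0, 1, 2, 3, 4, 5, 6}


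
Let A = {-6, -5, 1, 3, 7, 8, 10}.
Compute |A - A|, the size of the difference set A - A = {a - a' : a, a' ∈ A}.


A - A = {a - a' : a, a' ∈ A}; |A| = 7.
Bounds: 2|A|-1 ≤ |A - A| ≤ |A|² - |A| + 1, i.e. 13 ≤ |A - A| ≤ 43.
Note: 0 ∈ A - A always (from a - a). The set is symmetric: if d ∈ A - A then -d ∈ A - A.
Enumerate nonzero differences d = a - a' with a > a' (then include -d):
Positive differences: {1, 2, 3, 4, 5, 6, 7, 8, 9, 12, 13, 14, 15, 16}
Full difference set: {0} ∪ (positive diffs) ∪ (negative diffs).
|A - A| = 1 + 2·14 = 29 (matches direct enumeration: 29).

|A - A| = 29


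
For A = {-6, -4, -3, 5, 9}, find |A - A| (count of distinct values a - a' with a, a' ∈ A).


A - A = {a - a' : a, a' ∈ A}; |A| = 5.
Bounds: 2|A|-1 ≤ |A - A| ≤ |A|² - |A| + 1, i.e. 9 ≤ |A - A| ≤ 21.
Note: 0 ∈ A - A always (from a - a). The set is symmetric: if d ∈ A - A then -d ∈ A - A.
Enumerate nonzero differences d = a - a' with a > a' (then include -d):
Positive differences: {1, 2, 3, 4, 8, 9, 11, 12, 13, 15}
Full difference set: {0} ∪ (positive diffs) ∪ (negative diffs).
|A - A| = 1 + 2·10 = 21 (matches direct enumeration: 21).

|A - A| = 21


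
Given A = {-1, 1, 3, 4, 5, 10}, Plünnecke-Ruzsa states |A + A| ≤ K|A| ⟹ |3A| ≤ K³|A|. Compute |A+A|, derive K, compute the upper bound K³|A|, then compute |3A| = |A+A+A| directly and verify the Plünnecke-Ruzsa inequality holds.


|A| = 6.
Step 1: Compute A + A by enumerating all 36 pairs.
A + A = {-2, 0, 2, 3, 4, 5, 6, 7, 8, 9, 10, 11, 13, 14, 15, 20}, so |A + A| = 16.
Step 2: Doubling constant K = |A + A|/|A| = 16/6 = 16/6 ≈ 2.6667.
Step 3: Plünnecke-Ruzsa gives |3A| ≤ K³·|A| = (2.6667)³ · 6 ≈ 113.7778.
Step 4: Compute 3A = A + A + A directly by enumerating all triples (a,b,c) ∈ A³; |3A| = 27.
Step 5: Check 27 ≤ 113.7778? Yes ✓.

K = 16/6, Plünnecke-Ruzsa bound K³|A| ≈ 113.7778, |3A| = 27, inequality holds.


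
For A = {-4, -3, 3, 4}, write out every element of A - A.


A - A = {a - a' : a, a' ∈ A}.
Compute a - a' for each ordered pair (a, a'):
a = -4: -4--4=0, -4--3=-1, -4-3=-7, -4-4=-8
a = -3: -3--4=1, -3--3=0, -3-3=-6, -3-4=-7
a = 3: 3--4=7, 3--3=6, 3-3=0, 3-4=-1
a = 4: 4--4=8, 4--3=7, 4-3=1, 4-4=0
Collecting distinct values (and noting 0 appears from a-a):
A - A = {-8, -7, -6, -1, 0, 1, 6, 7, 8}
|A - A| = 9

A - A = {-8, -7, -6, -1, 0, 1, 6, 7, 8}


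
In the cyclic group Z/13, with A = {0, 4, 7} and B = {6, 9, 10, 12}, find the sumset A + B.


Work in Z/13Z: reduce every sum a + b modulo 13.
Enumerate all 12 pairs:
a = 0: 0+6=6, 0+9=9, 0+10=10, 0+12=12
a = 4: 4+6=10, 4+9=0, 4+10=1, 4+12=3
a = 7: 7+6=0, 7+9=3, 7+10=4, 7+12=6
Distinct residues collected: {0, 1, 3, 4, 6, 9, 10, 12}
|A + B| = 8 (out of 13 total residues).

A + B = {0, 1, 3, 4, 6, 9, 10, 12}


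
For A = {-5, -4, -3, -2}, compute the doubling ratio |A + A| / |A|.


|A| = 4.
Compute A + A by enumerating all 16 pairs.
A + A = {-10, -9, -8, -7, -6, -5, -4}, so |A + A| = 7.
K = |A + A| / |A| = 7/4 (already in lowest terms) ≈ 1.7500.
Reference: AP of size 4 gives K = 7/4 ≈ 1.7500; a fully generic set of size 4 gives K ≈ 2.5000.

|A| = 4, |A + A| = 7, K = 7/4.


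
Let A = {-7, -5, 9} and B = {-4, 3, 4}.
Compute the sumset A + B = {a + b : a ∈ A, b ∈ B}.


A + B = {a + b : a ∈ A, b ∈ B}.
Enumerate all |A|·|B| = 3·3 = 9 pairs (a, b) and collect distinct sums.
a = -7: -7+-4=-11, -7+3=-4, -7+4=-3
a = -5: -5+-4=-9, -5+3=-2, -5+4=-1
a = 9: 9+-4=5, 9+3=12, 9+4=13
Collecting distinct sums: A + B = {-11, -9, -4, -3, -2, -1, 5, 12, 13}
|A + B| = 9

A + B = {-11, -9, -4, -3, -2, -1, 5, 12, 13}


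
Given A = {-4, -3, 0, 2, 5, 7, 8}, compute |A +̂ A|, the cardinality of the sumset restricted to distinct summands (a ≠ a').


Restricted sumset: A +̂ A = {a + a' : a ∈ A, a' ∈ A, a ≠ a'}.
Equivalently, take A + A and drop any sum 2a that is achievable ONLY as a + a for a ∈ A (i.e. sums representable only with equal summands).
Enumerate pairs (a, a') with a < a' (symmetric, so each unordered pair gives one sum; this covers all a ≠ a'):
  -4 + -3 = -7
  -4 + 0 = -4
  -4 + 2 = -2
  -4 + 5 = 1
  -4 + 7 = 3
  -4 + 8 = 4
  -3 + 0 = -3
  -3 + 2 = -1
  -3 + 5 = 2
  -3 + 7 = 4
  -3 + 8 = 5
  0 + 2 = 2
  0 + 5 = 5
  0 + 7 = 7
  0 + 8 = 8
  2 + 5 = 7
  2 + 7 = 9
  2 + 8 = 10
  5 + 7 = 12
  5 + 8 = 13
  7 + 8 = 15
Collected distinct sums: {-7, -4, -3, -2, -1, 1, 2, 3, 4, 5, 7, 8, 9, 10, 12, 13, 15}
|A +̂ A| = 17
(Reference bound: |A +̂ A| ≥ 2|A| - 3 for |A| ≥ 2, with |A| = 7 giving ≥ 11.)

|A +̂ A| = 17


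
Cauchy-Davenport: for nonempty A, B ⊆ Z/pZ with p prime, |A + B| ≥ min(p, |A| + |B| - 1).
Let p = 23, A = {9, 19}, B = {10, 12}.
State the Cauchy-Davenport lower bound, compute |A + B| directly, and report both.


Cauchy-Davenport: |A + B| ≥ min(p, |A| + |B| - 1) for A, B nonempty in Z/pZ.
|A| = 2, |B| = 2, p = 23.
CD lower bound = min(23, 2 + 2 - 1) = min(23, 3) = 3.
Compute A + B mod 23 directly:
a = 9: 9+10=19, 9+12=21
a = 19: 19+10=6, 19+12=8
A + B = {6, 8, 19, 21}, so |A + B| = 4.
Verify: 4 ≥ 3? Yes ✓.

CD lower bound = 3, actual |A + B| = 4.


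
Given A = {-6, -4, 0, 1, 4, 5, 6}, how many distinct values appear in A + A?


A + A = {a + a' : a, a' ∈ A}; |A| = 7.
General bounds: 2|A| - 1 ≤ |A + A| ≤ |A|(|A|+1)/2, i.e. 13 ≤ |A + A| ≤ 28.
Lower bound 2|A|-1 is attained iff A is an arithmetic progression.
Enumerate sums a + a' for a ≤ a' (symmetric, so this suffices):
a = -6: -6+-6=-12, -6+-4=-10, -6+0=-6, -6+1=-5, -6+4=-2, -6+5=-1, -6+6=0
a = -4: -4+-4=-8, -4+0=-4, -4+1=-3, -4+4=0, -4+5=1, -4+6=2
a = 0: 0+0=0, 0+1=1, 0+4=4, 0+5=5, 0+6=6
a = 1: 1+1=2, 1+4=5, 1+5=6, 1+6=7
a = 4: 4+4=8, 4+5=9, 4+6=10
a = 5: 5+5=10, 5+6=11
a = 6: 6+6=12
Distinct sums: {-12, -10, -8, -6, -5, -4, -3, -2, -1, 0, 1, 2, 4, 5, 6, 7, 8, 9, 10, 11, 12}
|A + A| = 21

|A + A| = 21


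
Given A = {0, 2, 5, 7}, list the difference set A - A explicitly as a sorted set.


A - A = {a - a' : a, a' ∈ A}.
Compute a - a' for each ordered pair (a, a'):
a = 0: 0-0=0, 0-2=-2, 0-5=-5, 0-7=-7
a = 2: 2-0=2, 2-2=0, 2-5=-3, 2-7=-5
a = 5: 5-0=5, 5-2=3, 5-5=0, 5-7=-2
a = 7: 7-0=7, 7-2=5, 7-5=2, 7-7=0
Collecting distinct values (and noting 0 appears from a-a):
A - A = {-7, -5, -3, -2, 0, 2, 3, 5, 7}
|A - A| = 9

A - A = {-7, -5, -3, -2, 0, 2, 3, 5, 7}


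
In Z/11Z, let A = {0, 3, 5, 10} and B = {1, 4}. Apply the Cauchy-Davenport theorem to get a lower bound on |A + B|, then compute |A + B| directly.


Cauchy-Davenport: |A + B| ≥ min(p, |A| + |B| - 1) for A, B nonempty in Z/pZ.
|A| = 4, |B| = 2, p = 11.
CD lower bound = min(11, 4 + 2 - 1) = min(11, 5) = 5.
Compute A + B mod 11 directly:
a = 0: 0+1=1, 0+4=4
a = 3: 3+1=4, 3+4=7
a = 5: 5+1=6, 5+4=9
a = 10: 10+1=0, 10+4=3
A + B = {0, 1, 3, 4, 6, 7, 9}, so |A + B| = 7.
Verify: 7 ≥ 5? Yes ✓.

CD lower bound = 5, actual |A + B| = 7.


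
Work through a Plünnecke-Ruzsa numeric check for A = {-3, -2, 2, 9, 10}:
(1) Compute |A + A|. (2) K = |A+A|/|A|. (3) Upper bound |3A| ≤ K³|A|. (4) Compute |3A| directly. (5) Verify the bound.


|A| = 5.
Step 1: Compute A + A by enumerating all 25 pairs.
A + A = {-6, -5, -4, -1, 0, 4, 6, 7, 8, 11, 12, 18, 19, 20}, so |A + A| = 14.
Step 2: Doubling constant K = |A + A|/|A| = 14/5 = 14/5 ≈ 2.8000.
Step 3: Plünnecke-Ruzsa gives |3A| ≤ K³·|A| = (2.8000)³ · 5 ≈ 109.7600.
Step 4: Compute 3A = A + A + A directly by enumerating all triples (a,b,c) ∈ A³; |3A| = 29.
Step 5: Check 29 ≤ 109.7600? Yes ✓.

K = 14/5, Plünnecke-Ruzsa bound K³|A| ≈ 109.7600, |3A| = 29, inequality holds.


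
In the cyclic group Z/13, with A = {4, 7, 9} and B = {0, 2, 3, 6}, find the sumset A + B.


Work in Z/13Z: reduce every sum a + b modulo 13.
Enumerate all 12 pairs:
a = 4: 4+0=4, 4+2=6, 4+3=7, 4+6=10
a = 7: 7+0=7, 7+2=9, 7+3=10, 7+6=0
a = 9: 9+0=9, 9+2=11, 9+3=12, 9+6=2
Distinct residues collected: {0, 2, 4, 6, 7, 9, 10, 11, 12}
|A + B| = 9 (out of 13 total residues).

A + B = {0, 2, 4, 6, 7, 9, 10, 11, 12}


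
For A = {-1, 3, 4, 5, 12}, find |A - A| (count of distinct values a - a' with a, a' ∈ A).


A - A = {a - a' : a, a' ∈ A}; |A| = 5.
Bounds: 2|A|-1 ≤ |A - A| ≤ |A|² - |A| + 1, i.e. 9 ≤ |A - A| ≤ 21.
Note: 0 ∈ A - A always (from a - a). The set is symmetric: if d ∈ A - A then -d ∈ A - A.
Enumerate nonzero differences d = a - a' with a > a' (then include -d):
Positive differences: {1, 2, 4, 5, 6, 7, 8, 9, 13}
Full difference set: {0} ∪ (positive diffs) ∪ (negative diffs).
|A - A| = 1 + 2·9 = 19 (matches direct enumeration: 19).

|A - A| = 19


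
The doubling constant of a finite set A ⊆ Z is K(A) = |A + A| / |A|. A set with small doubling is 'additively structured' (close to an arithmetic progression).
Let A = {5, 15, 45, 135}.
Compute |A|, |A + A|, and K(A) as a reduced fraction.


|A| = 4.
Compute A + A by enumerating all 16 pairs.
A + A = {10, 20, 30, 50, 60, 90, 140, 150, 180, 270}, so |A + A| = 10.
K = |A + A| / |A| = 10/4 = 5/2 ≈ 2.5000.
Reference: AP of size 4 gives K = 7/4 ≈ 1.7500; a fully generic set of size 4 gives K ≈ 2.5000.

|A| = 4, |A + A| = 10, K = 10/4 = 5/2.


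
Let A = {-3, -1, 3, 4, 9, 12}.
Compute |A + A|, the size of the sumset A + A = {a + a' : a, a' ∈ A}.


A + A = {a + a' : a, a' ∈ A}; |A| = 6.
General bounds: 2|A| - 1 ≤ |A + A| ≤ |A|(|A|+1)/2, i.e. 11 ≤ |A + A| ≤ 21.
Lower bound 2|A|-1 is attained iff A is an arithmetic progression.
Enumerate sums a + a' for a ≤ a' (symmetric, so this suffices):
a = -3: -3+-3=-6, -3+-1=-4, -3+3=0, -3+4=1, -3+9=6, -3+12=9
a = -1: -1+-1=-2, -1+3=2, -1+4=3, -1+9=8, -1+12=11
a = 3: 3+3=6, 3+4=7, 3+9=12, 3+12=15
a = 4: 4+4=8, 4+9=13, 4+12=16
a = 9: 9+9=18, 9+12=21
a = 12: 12+12=24
Distinct sums: {-6, -4, -2, 0, 1, 2, 3, 6, 7, 8, 9, 11, 12, 13, 15, 16, 18, 21, 24}
|A + A| = 19

|A + A| = 19


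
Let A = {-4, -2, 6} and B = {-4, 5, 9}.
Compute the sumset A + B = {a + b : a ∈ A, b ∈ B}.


A + B = {a + b : a ∈ A, b ∈ B}.
Enumerate all |A|·|B| = 3·3 = 9 pairs (a, b) and collect distinct sums.
a = -4: -4+-4=-8, -4+5=1, -4+9=5
a = -2: -2+-4=-6, -2+5=3, -2+9=7
a = 6: 6+-4=2, 6+5=11, 6+9=15
Collecting distinct sums: A + B = {-8, -6, 1, 2, 3, 5, 7, 11, 15}
|A + B| = 9

A + B = {-8, -6, 1, 2, 3, 5, 7, 11, 15}


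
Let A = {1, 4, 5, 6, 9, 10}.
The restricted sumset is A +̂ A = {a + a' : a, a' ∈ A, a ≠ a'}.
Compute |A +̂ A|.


Restricted sumset: A +̂ A = {a + a' : a ∈ A, a' ∈ A, a ≠ a'}.
Equivalently, take A + A and drop any sum 2a that is achievable ONLY as a + a for a ∈ A (i.e. sums representable only with equal summands).
Enumerate pairs (a, a') with a < a' (symmetric, so each unordered pair gives one sum; this covers all a ≠ a'):
  1 + 4 = 5
  1 + 5 = 6
  1 + 6 = 7
  1 + 9 = 10
  1 + 10 = 11
  4 + 5 = 9
  4 + 6 = 10
  4 + 9 = 13
  4 + 10 = 14
  5 + 6 = 11
  5 + 9 = 14
  5 + 10 = 15
  6 + 9 = 15
  6 + 10 = 16
  9 + 10 = 19
Collected distinct sums: {5, 6, 7, 9, 10, 11, 13, 14, 15, 16, 19}
|A +̂ A| = 11
(Reference bound: |A +̂ A| ≥ 2|A| - 3 for |A| ≥ 2, with |A| = 6 giving ≥ 9.)

|A +̂ A| = 11


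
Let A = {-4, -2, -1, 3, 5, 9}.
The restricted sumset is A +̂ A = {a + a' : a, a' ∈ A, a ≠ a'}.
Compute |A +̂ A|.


Restricted sumset: A +̂ A = {a + a' : a ∈ A, a' ∈ A, a ≠ a'}.
Equivalently, take A + A and drop any sum 2a that is achievable ONLY as a + a for a ∈ A (i.e. sums representable only with equal summands).
Enumerate pairs (a, a') with a < a' (symmetric, so each unordered pair gives one sum; this covers all a ≠ a'):
  -4 + -2 = -6
  -4 + -1 = -5
  -4 + 3 = -1
  -4 + 5 = 1
  -4 + 9 = 5
  -2 + -1 = -3
  -2 + 3 = 1
  -2 + 5 = 3
  -2 + 9 = 7
  -1 + 3 = 2
  -1 + 5 = 4
  -1 + 9 = 8
  3 + 5 = 8
  3 + 9 = 12
  5 + 9 = 14
Collected distinct sums: {-6, -5, -3, -1, 1, 2, 3, 4, 5, 7, 8, 12, 14}
|A +̂ A| = 13
(Reference bound: |A +̂ A| ≥ 2|A| - 3 for |A| ≥ 2, with |A| = 6 giving ≥ 9.)

|A +̂ A| = 13


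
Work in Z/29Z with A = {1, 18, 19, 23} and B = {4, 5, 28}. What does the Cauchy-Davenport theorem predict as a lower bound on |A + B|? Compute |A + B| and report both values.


Cauchy-Davenport: |A + B| ≥ min(p, |A| + |B| - 1) for A, B nonempty in Z/pZ.
|A| = 4, |B| = 3, p = 29.
CD lower bound = min(29, 4 + 3 - 1) = min(29, 6) = 6.
Compute A + B mod 29 directly:
a = 1: 1+4=5, 1+5=6, 1+28=0
a = 18: 18+4=22, 18+5=23, 18+28=17
a = 19: 19+4=23, 19+5=24, 19+28=18
a = 23: 23+4=27, 23+5=28, 23+28=22
A + B = {0, 5, 6, 17, 18, 22, 23, 24, 27, 28}, so |A + B| = 10.
Verify: 10 ≥ 6? Yes ✓.

CD lower bound = 6, actual |A + B| = 10.


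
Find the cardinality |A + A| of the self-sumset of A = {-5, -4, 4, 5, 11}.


A + A = {a + a' : a, a' ∈ A}; |A| = 5.
General bounds: 2|A| - 1 ≤ |A + A| ≤ |A|(|A|+1)/2, i.e. 9 ≤ |A + A| ≤ 15.
Lower bound 2|A|-1 is attained iff A is an arithmetic progression.
Enumerate sums a + a' for a ≤ a' (symmetric, so this suffices):
a = -5: -5+-5=-10, -5+-4=-9, -5+4=-1, -5+5=0, -5+11=6
a = -4: -4+-4=-8, -4+4=0, -4+5=1, -4+11=7
a = 4: 4+4=8, 4+5=9, 4+11=15
a = 5: 5+5=10, 5+11=16
a = 11: 11+11=22
Distinct sums: {-10, -9, -8, -1, 0, 1, 6, 7, 8, 9, 10, 15, 16, 22}
|A + A| = 14

|A + A| = 14


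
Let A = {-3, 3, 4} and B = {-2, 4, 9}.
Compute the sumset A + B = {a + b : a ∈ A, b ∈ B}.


A + B = {a + b : a ∈ A, b ∈ B}.
Enumerate all |A|·|B| = 3·3 = 9 pairs (a, b) and collect distinct sums.
a = -3: -3+-2=-5, -3+4=1, -3+9=6
a = 3: 3+-2=1, 3+4=7, 3+9=12
a = 4: 4+-2=2, 4+4=8, 4+9=13
Collecting distinct sums: A + B = {-5, 1, 2, 6, 7, 8, 12, 13}
|A + B| = 8

A + B = {-5, 1, 2, 6, 7, 8, 12, 13}


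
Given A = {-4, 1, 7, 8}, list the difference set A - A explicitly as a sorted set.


A - A = {a - a' : a, a' ∈ A}.
Compute a - a' for each ordered pair (a, a'):
a = -4: -4--4=0, -4-1=-5, -4-7=-11, -4-8=-12
a = 1: 1--4=5, 1-1=0, 1-7=-6, 1-8=-7
a = 7: 7--4=11, 7-1=6, 7-7=0, 7-8=-1
a = 8: 8--4=12, 8-1=7, 8-7=1, 8-8=0
Collecting distinct values (and noting 0 appears from a-a):
A - A = {-12, -11, -7, -6, -5, -1, 0, 1, 5, 6, 7, 11, 12}
|A - A| = 13

A - A = {-12, -11, -7, -6, -5, -1, 0, 1, 5, 6, 7, 11, 12}


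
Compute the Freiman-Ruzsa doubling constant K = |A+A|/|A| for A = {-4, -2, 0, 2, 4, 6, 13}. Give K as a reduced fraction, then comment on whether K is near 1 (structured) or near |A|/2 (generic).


|A| = 7.
Compute A + A by enumerating all 49 pairs.
A + A = {-8, -6, -4, -2, 0, 2, 4, 6, 8, 9, 10, 11, 12, 13, 15, 17, 19, 26}, so |A + A| = 18.
K = |A + A| / |A| = 18/7 (already in lowest terms) ≈ 2.5714.
Reference: AP of size 7 gives K = 13/7 ≈ 1.8571; a fully generic set of size 7 gives K ≈ 4.0000.

|A| = 7, |A + A| = 18, K = 18/7.


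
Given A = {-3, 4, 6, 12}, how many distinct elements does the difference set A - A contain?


A - A = {a - a' : a, a' ∈ A}; |A| = 4.
Bounds: 2|A|-1 ≤ |A - A| ≤ |A|² - |A| + 1, i.e. 7 ≤ |A - A| ≤ 13.
Note: 0 ∈ A - A always (from a - a). The set is symmetric: if d ∈ A - A then -d ∈ A - A.
Enumerate nonzero differences d = a - a' with a > a' (then include -d):
Positive differences: {2, 6, 7, 8, 9, 15}
Full difference set: {0} ∪ (positive diffs) ∪ (negative diffs).
|A - A| = 1 + 2·6 = 13 (matches direct enumeration: 13).

|A - A| = 13


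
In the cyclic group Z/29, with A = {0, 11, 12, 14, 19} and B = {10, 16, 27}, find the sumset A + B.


Work in Z/29Z: reduce every sum a + b modulo 29.
Enumerate all 15 pairs:
a = 0: 0+10=10, 0+16=16, 0+27=27
a = 11: 11+10=21, 11+16=27, 11+27=9
a = 12: 12+10=22, 12+16=28, 12+27=10
a = 14: 14+10=24, 14+16=1, 14+27=12
a = 19: 19+10=0, 19+16=6, 19+27=17
Distinct residues collected: {0, 1, 6, 9, 10, 12, 16, 17, 21, 22, 24, 27, 28}
|A + B| = 13 (out of 29 total residues).

A + B = {0, 1, 6, 9, 10, 12, 16, 17, 21, 22, 24, 27, 28}


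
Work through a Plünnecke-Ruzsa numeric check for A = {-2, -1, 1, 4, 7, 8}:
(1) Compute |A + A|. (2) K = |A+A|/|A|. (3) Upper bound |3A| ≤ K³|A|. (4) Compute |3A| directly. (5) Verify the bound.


|A| = 6.
Step 1: Compute A + A by enumerating all 36 pairs.
A + A = {-4, -3, -2, -1, 0, 2, 3, 5, 6, 7, 8, 9, 11, 12, 14, 15, 16}, so |A + A| = 17.
Step 2: Doubling constant K = |A + A|/|A| = 17/6 = 17/6 ≈ 2.8333.
Step 3: Plünnecke-Ruzsa gives |3A| ≤ K³·|A| = (2.8333)³ · 6 ≈ 136.4722.
Step 4: Compute 3A = A + A + A directly by enumerating all triples (a,b,c) ∈ A³; |3A| = 31.
Step 5: Check 31 ≤ 136.4722? Yes ✓.

K = 17/6, Plünnecke-Ruzsa bound K³|A| ≈ 136.4722, |3A| = 31, inequality holds.


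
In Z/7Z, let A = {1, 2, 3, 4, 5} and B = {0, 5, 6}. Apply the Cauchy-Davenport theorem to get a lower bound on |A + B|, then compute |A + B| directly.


Cauchy-Davenport: |A + B| ≥ min(p, |A| + |B| - 1) for A, B nonempty in Z/pZ.
|A| = 5, |B| = 3, p = 7.
CD lower bound = min(7, 5 + 3 - 1) = min(7, 7) = 7.
Compute A + B mod 7 directly:
a = 1: 1+0=1, 1+5=6, 1+6=0
a = 2: 2+0=2, 2+5=0, 2+6=1
a = 3: 3+0=3, 3+5=1, 3+6=2
a = 4: 4+0=4, 4+5=2, 4+6=3
a = 5: 5+0=5, 5+5=3, 5+6=4
A + B = {0, 1, 2, 3, 4, 5, 6}, so |A + B| = 7.
Verify: 7 ≥ 7? Yes ✓.

CD lower bound = 7, actual |A + B| = 7.


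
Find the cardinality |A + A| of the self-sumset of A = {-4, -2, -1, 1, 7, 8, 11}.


A + A = {a + a' : a, a' ∈ A}; |A| = 7.
General bounds: 2|A| - 1 ≤ |A + A| ≤ |A|(|A|+1)/2, i.e. 13 ≤ |A + A| ≤ 28.
Lower bound 2|A|-1 is attained iff A is an arithmetic progression.
Enumerate sums a + a' for a ≤ a' (symmetric, so this suffices):
a = -4: -4+-4=-8, -4+-2=-6, -4+-1=-5, -4+1=-3, -4+7=3, -4+8=4, -4+11=7
a = -2: -2+-2=-4, -2+-1=-3, -2+1=-1, -2+7=5, -2+8=6, -2+11=9
a = -1: -1+-1=-2, -1+1=0, -1+7=6, -1+8=7, -1+11=10
a = 1: 1+1=2, 1+7=8, 1+8=9, 1+11=12
a = 7: 7+7=14, 7+8=15, 7+11=18
a = 8: 8+8=16, 8+11=19
a = 11: 11+11=22
Distinct sums: {-8, -6, -5, -4, -3, -2, -1, 0, 2, 3, 4, 5, 6, 7, 8, 9, 10, 12, 14, 15, 16, 18, 19, 22}
|A + A| = 24

|A + A| = 24


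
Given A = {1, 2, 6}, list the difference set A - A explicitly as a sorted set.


A - A = {a - a' : a, a' ∈ A}.
Compute a - a' for each ordered pair (a, a'):
a = 1: 1-1=0, 1-2=-1, 1-6=-5
a = 2: 2-1=1, 2-2=0, 2-6=-4
a = 6: 6-1=5, 6-2=4, 6-6=0
Collecting distinct values (and noting 0 appears from a-a):
A - A = {-5, -4, -1, 0, 1, 4, 5}
|A - A| = 7

A - A = {-5, -4, -1, 0, 1, 4, 5}


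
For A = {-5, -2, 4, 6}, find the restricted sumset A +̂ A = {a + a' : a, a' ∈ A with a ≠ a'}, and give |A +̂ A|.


Restricted sumset: A +̂ A = {a + a' : a ∈ A, a' ∈ A, a ≠ a'}.
Equivalently, take A + A and drop any sum 2a that is achievable ONLY as a + a for a ∈ A (i.e. sums representable only with equal summands).
Enumerate pairs (a, a') with a < a' (symmetric, so each unordered pair gives one sum; this covers all a ≠ a'):
  -5 + -2 = -7
  -5 + 4 = -1
  -5 + 6 = 1
  -2 + 4 = 2
  -2 + 6 = 4
  4 + 6 = 10
Collected distinct sums: {-7, -1, 1, 2, 4, 10}
|A +̂ A| = 6
(Reference bound: |A +̂ A| ≥ 2|A| - 3 for |A| ≥ 2, with |A| = 4 giving ≥ 5.)

|A +̂ A| = 6


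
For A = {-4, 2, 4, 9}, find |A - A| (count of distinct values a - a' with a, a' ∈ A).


A - A = {a - a' : a, a' ∈ A}; |A| = 4.
Bounds: 2|A|-1 ≤ |A - A| ≤ |A|² - |A| + 1, i.e. 7 ≤ |A - A| ≤ 13.
Note: 0 ∈ A - A always (from a - a). The set is symmetric: if d ∈ A - A then -d ∈ A - A.
Enumerate nonzero differences d = a - a' with a > a' (then include -d):
Positive differences: {2, 5, 6, 7, 8, 13}
Full difference set: {0} ∪ (positive diffs) ∪ (negative diffs).
|A - A| = 1 + 2·6 = 13 (matches direct enumeration: 13).

|A - A| = 13


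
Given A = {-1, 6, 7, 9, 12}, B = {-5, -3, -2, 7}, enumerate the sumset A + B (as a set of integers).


A + B = {a + b : a ∈ A, b ∈ B}.
Enumerate all |A|·|B| = 5·4 = 20 pairs (a, b) and collect distinct sums.
a = -1: -1+-5=-6, -1+-3=-4, -1+-2=-3, -1+7=6
a = 6: 6+-5=1, 6+-3=3, 6+-2=4, 6+7=13
a = 7: 7+-5=2, 7+-3=4, 7+-2=5, 7+7=14
a = 9: 9+-5=4, 9+-3=6, 9+-2=7, 9+7=16
a = 12: 12+-5=7, 12+-3=9, 12+-2=10, 12+7=19
Collecting distinct sums: A + B = {-6, -4, -3, 1, 2, 3, 4, 5, 6, 7, 9, 10, 13, 14, 16, 19}
|A + B| = 16

A + B = {-6, -4, -3, 1, 2, 3, 4, 5, 6, 7, 9, 10, 13, 14, 16, 19}


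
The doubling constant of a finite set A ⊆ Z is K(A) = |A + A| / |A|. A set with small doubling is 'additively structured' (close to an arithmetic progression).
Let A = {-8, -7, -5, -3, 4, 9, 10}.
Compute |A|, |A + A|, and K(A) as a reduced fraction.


|A| = 7.
Compute A + A by enumerating all 49 pairs.
A + A = {-16, -15, -14, -13, -12, -11, -10, -8, -6, -4, -3, -1, 1, 2, 3, 4, 5, 6, 7, 8, 13, 14, 18, 19, 20}, so |A + A| = 25.
K = |A + A| / |A| = 25/7 (already in lowest terms) ≈ 3.5714.
Reference: AP of size 7 gives K = 13/7 ≈ 1.8571; a fully generic set of size 7 gives K ≈ 4.0000.

|A| = 7, |A + A| = 25, K = 25/7.


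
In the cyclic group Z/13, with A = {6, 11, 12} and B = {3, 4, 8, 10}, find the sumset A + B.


Work in Z/13Z: reduce every sum a + b modulo 13.
Enumerate all 12 pairs:
a = 6: 6+3=9, 6+4=10, 6+8=1, 6+10=3
a = 11: 11+3=1, 11+4=2, 11+8=6, 11+10=8
a = 12: 12+3=2, 12+4=3, 12+8=7, 12+10=9
Distinct residues collected: {1, 2, 3, 6, 7, 8, 9, 10}
|A + B| = 8 (out of 13 total residues).

A + B = {1, 2, 3, 6, 7, 8, 9, 10}


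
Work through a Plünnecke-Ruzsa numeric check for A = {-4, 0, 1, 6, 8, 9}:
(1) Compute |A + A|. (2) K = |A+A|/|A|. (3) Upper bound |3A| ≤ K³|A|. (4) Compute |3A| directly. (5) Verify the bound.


|A| = 6.
Step 1: Compute A + A by enumerating all 36 pairs.
A + A = {-8, -4, -3, 0, 1, 2, 4, 5, 6, 7, 8, 9, 10, 12, 14, 15, 16, 17, 18}, so |A + A| = 19.
Step 2: Doubling constant K = |A + A|/|A| = 19/6 = 19/6 ≈ 3.1667.
Step 3: Plünnecke-Ruzsa gives |3A| ≤ K³·|A| = (3.1667)³ · 6 ≈ 190.5278.
Step 4: Compute 3A = A + A + A directly by enumerating all triples (a,b,c) ∈ A³; |3A| = 34.
Step 5: Check 34 ≤ 190.5278? Yes ✓.

K = 19/6, Plünnecke-Ruzsa bound K³|A| ≈ 190.5278, |3A| = 34, inequality holds.


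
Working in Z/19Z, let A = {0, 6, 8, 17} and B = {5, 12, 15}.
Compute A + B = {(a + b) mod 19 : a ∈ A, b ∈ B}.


Work in Z/19Z: reduce every sum a + b modulo 19.
Enumerate all 12 pairs:
a = 0: 0+5=5, 0+12=12, 0+15=15
a = 6: 6+5=11, 6+12=18, 6+15=2
a = 8: 8+5=13, 8+12=1, 8+15=4
a = 17: 17+5=3, 17+12=10, 17+15=13
Distinct residues collected: {1, 2, 3, 4, 5, 10, 11, 12, 13, 15, 18}
|A + B| = 11 (out of 19 total residues).

A + B = {1, 2, 3, 4, 5, 10, 11, 12, 13, 15, 18}


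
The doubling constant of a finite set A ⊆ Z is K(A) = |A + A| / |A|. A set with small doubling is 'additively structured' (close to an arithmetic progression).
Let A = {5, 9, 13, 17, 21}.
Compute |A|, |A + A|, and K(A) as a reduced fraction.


|A| = 5.
Compute A + A by enumerating all 25 pairs.
A + A = {10, 14, 18, 22, 26, 30, 34, 38, 42}, so |A + A| = 9.
K = |A + A| / |A| = 9/5 (already in lowest terms) ≈ 1.8000.
Reference: AP of size 5 gives K = 9/5 ≈ 1.8000; a fully generic set of size 5 gives K ≈ 3.0000.

|A| = 5, |A + A| = 9, K = 9/5.


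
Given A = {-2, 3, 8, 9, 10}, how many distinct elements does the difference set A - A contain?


A - A = {a - a' : a, a' ∈ A}; |A| = 5.
Bounds: 2|A|-1 ≤ |A - A| ≤ |A|² - |A| + 1, i.e. 9 ≤ |A - A| ≤ 21.
Note: 0 ∈ A - A always (from a - a). The set is symmetric: if d ∈ A - A then -d ∈ A - A.
Enumerate nonzero differences d = a - a' with a > a' (then include -d):
Positive differences: {1, 2, 5, 6, 7, 10, 11, 12}
Full difference set: {0} ∪ (positive diffs) ∪ (negative diffs).
|A - A| = 1 + 2·8 = 17 (matches direct enumeration: 17).

|A - A| = 17


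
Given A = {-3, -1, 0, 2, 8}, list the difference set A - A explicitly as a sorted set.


A - A = {a - a' : a, a' ∈ A}.
Compute a - a' for each ordered pair (a, a'):
a = -3: -3--3=0, -3--1=-2, -3-0=-3, -3-2=-5, -3-8=-11
a = -1: -1--3=2, -1--1=0, -1-0=-1, -1-2=-3, -1-8=-9
a = 0: 0--3=3, 0--1=1, 0-0=0, 0-2=-2, 0-8=-8
a = 2: 2--3=5, 2--1=3, 2-0=2, 2-2=0, 2-8=-6
a = 8: 8--3=11, 8--1=9, 8-0=8, 8-2=6, 8-8=0
Collecting distinct values (and noting 0 appears from a-a):
A - A = {-11, -9, -8, -6, -5, -3, -2, -1, 0, 1, 2, 3, 5, 6, 8, 9, 11}
|A - A| = 17

A - A = {-11, -9, -8, -6, -5, -3, -2, -1, 0, 1, 2, 3, 5, 6, 8, 9, 11}


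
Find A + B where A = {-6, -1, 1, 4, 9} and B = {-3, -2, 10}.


A + B = {a + b : a ∈ A, b ∈ B}.
Enumerate all |A|·|B| = 5·3 = 15 pairs (a, b) and collect distinct sums.
a = -6: -6+-3=-9, -6+-2=-8, -6+10=4
a = -1: -1+-3=-4, -1+-2=-3, -1+10=9
a = 1: 1+-3=-2, 1+-2=-1, 1+10=11
a = 4: 4+-3=1, 4+-2=2, 4+10=14
a = 9: 9+-3=6, 9+-2=7, 9+10=19
Collecting distinct sums: A + B = {-9, -8, -4, -3, -2, -1, 1, 2, 4, 6, 7, 9, 11, 14, 19}
|A + B| = 15

A + B = {-9, -8, -4, -3, -2, -1, 1, 2, 4, 6, 7, 9, 11, 14, 19}


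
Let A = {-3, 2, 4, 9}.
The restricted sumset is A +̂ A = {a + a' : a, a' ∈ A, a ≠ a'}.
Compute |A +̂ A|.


Restricted sumset: A +̂ A = {a + a' : a ∈ A, a' ∈ A, a ≠ a'}.
Equivalently, take A + A and drop any sum 2a that is achievable ONLY as a + a for a ∈ A (i.e. sums representable only with equal summands).
Enumerate pairs (a, a') with a < a' (symmetric, so each unordered pair gives one sum; this covers all a ≠ a'):
  -3 + 2 = -1
  -3 + 4 = 1
  -3 + 9 = 6
  2 + 4 = 6
  2 + 9 = 11
  4 + 9 = 13
Collected distinct sums: {-1, 1, 6, 11, 13}
|A +̂ A| = 5
(Reference bound: |A +̂ A| ≥ 2|A| - 3 for |A| ≥ 2, with |A| = 4 giving ≥ 5.)

|A +̂ A| = 5


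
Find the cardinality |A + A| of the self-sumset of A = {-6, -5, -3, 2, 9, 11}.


A + A = {a + a' : a, a' ∈ A}; |A| = 6.
General bounds: 2|A| - 1 ≤ |A + A| ≤ |A|(|A|+1)/2, i.e. 11 ≤ |A + A| ≤ 21.
Lower bound 2|A|-1 is attained iff A is an arithmetic progression.
Enumerate sums a + a' for a ≤ a' (symmetric, so this suffices):
a = -6: -6+-6=-12, -6+-5=-11, -6+-3=-9, -6+2=-4, -6+9=3, -6+11=5
a = -5: -5+-5=-10, -5+-3=-8, -5+2=-3, -5+9=4, -5+11=6
a = -3: -3+-3=-6, -3+2=-1, -3+9=6, -3+11=8
a = 2: 2+2=4, 2+9=11, 2+11=13
a = 9: 9+9=18, 9+11=20
a = 11: 11+11=22
Distinct sums: {-12, -11, -10, -9, -8, -6, -4, -3, -1, 3, 4, 5, 6, 8, 11, 13, 18, 20, 22}
|A + A| = 19

|A + A| = 19


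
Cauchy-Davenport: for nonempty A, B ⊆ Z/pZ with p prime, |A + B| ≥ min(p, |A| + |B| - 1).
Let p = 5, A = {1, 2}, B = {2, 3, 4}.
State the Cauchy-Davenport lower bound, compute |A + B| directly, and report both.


Cauchy-Davenport: |A + B| ≥ min(p, |A| + |B| - 1) for A, B nonempty in Z/pZ.
|A| = 2, |B| = 3, p = 5.
CD lower bound = min(5, 2 + 3 - 1) = min(5, 4) = 4.
Compute A + B mod 5 directly:
a = 1: 1+2=3, 1+3=4, 1+4=0
a = 2: 2+2=4, 2+3=0, 2+4=1
A + B = {0, 1, 3, 4}, so |A + B| = 4.
Verify: 4 ≥ 4? Yes ✓.

CD lower bound = 4, actual |A + B| = 4.


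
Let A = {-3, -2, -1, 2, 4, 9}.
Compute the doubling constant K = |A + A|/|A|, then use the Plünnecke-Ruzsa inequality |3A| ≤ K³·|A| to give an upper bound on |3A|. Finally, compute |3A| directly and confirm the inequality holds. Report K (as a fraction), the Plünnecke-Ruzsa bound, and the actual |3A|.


|A| = 6.
Step 1: Compute A + A by enumerating all 36 pairs.
A + A = {-6, -5, -4, -3, -2, -1, 0, 1, 2, 3, 4, 6, 7, 8, 11, 13, 18}, so |A + A| = 17.
Step 2: Doubling constant K = |A + A|/|A| = 17/6 = 17/6 ≈ 2.8333.
Step 3: Plünnecke-Ruzsa gives |3A| ≤ K³·|A| = (2.8333)³ · 6 ≈ 136.4722.
Step 4: Compute 3A = A + A + A directly by enumerating all triples (a,b,c) ∈ A³; |3A| = 29.
Step 5: Check 29 ≤ 136.4722? Yes ✓.

K = 17/6, Plünnecke-Ruzsa bound K³|A| ≈ 136.4722, |3A| = 29, inequality holds.


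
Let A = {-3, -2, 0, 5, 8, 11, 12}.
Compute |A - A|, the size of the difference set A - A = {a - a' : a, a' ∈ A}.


A - A = {a - a' : a, a' ∈ A}; |A| = 7.
Bounds: 2|A|-1 ≤ |A - A| ≤ |A|² - |A| + 1, i.e. 13 ≤ |A - A| ≤ 43.
Note: 0 ∈ A - A always (from a - a). The set is symmetric: if d ∈ A - A then -d ∈ A - A.
Enumerate nonzero differences d = a - a' with a > a' (then include -d):
Positive differences: {1, 2, 3, 4, 5, 6, 7, 8, 10, 11, 12, 13, 14, 15}
Full difference set: {0} ∪ (positive diffs) ∪ (negative diffs).
|A - A| = 1 + 2·14 = 29 (matches direct enumeration: 29).

|A - A| = 29


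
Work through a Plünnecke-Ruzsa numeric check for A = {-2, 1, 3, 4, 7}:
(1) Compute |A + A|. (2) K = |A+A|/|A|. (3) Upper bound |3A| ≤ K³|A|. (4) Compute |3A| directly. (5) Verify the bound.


|A| = 5.
Step 1: Compute A + A by enumerating all 25 pairs.
A + A = {-4, -1, 1, 2, 4, 5, 6, 7, 8, 10, 11, 14}, so |A + A| = 12.
Step 2: Doubling constant K = |A + A|/|A| = 12/5 = 12/5 ≈ 2.4000.
Step 3: Plünnecke-Ruzsa gives |3A| ≤ K³·|A| = (2.4000)³ · 5 ≈ 69.1200.
Step 4: Compute 3A = A + A + A directly by enumerating all triples (a,b,c) ∈ A³; |3A| = 21.
Step 5: Check 21 ≤ 69.1200? Yes ✓.

K = 12/5, Plünnecke-Ruzsa bound K³|A| ≈ 69.1200, |3A| = 21, inequality holds.


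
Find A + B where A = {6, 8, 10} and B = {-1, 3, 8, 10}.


A + B = {a + b : a ∈ A, b ∈ B}.
Enumerate all |A|·|B| = 3·4 = 12 pairs (a, b) and collect distinct sums.
a = 6: 6+-1=5, 6+3=9, 6+8=14, 6+10=16
a = 8: 8+-1=7, 8+3=11, 8+8=16, 8+10=18
a = 10: 10+-1=9, 10+3=13, 10+8=18, 10+10=20
Collecting distinct sums: A + B = {5, 7, 9, 11, 13, 14, 16, 18, 20}
|A + B| = 9

A + B = {5, 7, 9, 11, 13, 14, 16, 18, 20}


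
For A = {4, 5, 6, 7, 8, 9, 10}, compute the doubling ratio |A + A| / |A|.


|A| = 7.
Compute A + A by enumerating all 49 pairs.
A + A = {8, 9, 10, 11, 12, 13, 14, 15, 16, 17, 18, 19, 20}, so |A + A| = 13.
K = |A + A| / |A| = 13/7 (already in lowest terms) ≈ 1.8571.
Reference: AP of size 7 gives K = 13/7 ≈ 1.8571; a fully generic set of size 7 gives K ≈ 4.0000.

|A| = 7, |A + A| = 13, K = 13/7.


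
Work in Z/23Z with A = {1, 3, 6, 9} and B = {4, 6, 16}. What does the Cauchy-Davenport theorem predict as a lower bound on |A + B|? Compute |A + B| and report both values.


Cauchy-Davenport: |A + B| ≥ min(p, |A| + |B| - 1) for A, B nonempty in Z/pZ.
|A| = 4, |B| = 3, p = 23.
CD lower bound = min(23, 4 + 3 - 1) = min(23, 6) = 6.
Compute A + B mod 23 directly:
a = 1: 1+4=5, 1+6=7, 1+16=17
a = 3: 3+4=7, 3+6=9, 3+16=19
a = 6: 6+4=10, 6+6=12, 6+16=22
a = 9: 9+4=13, 9+6=15, 9+16=2
A + B = {2, 5, 7, 9, 10, 12, 13, 15, 17, 19, 22}, so |A + B| = 11.
Verify: 11 ≥ 6? Yes ✓.

CD lower bound = 6, actual |A + B| = 11.


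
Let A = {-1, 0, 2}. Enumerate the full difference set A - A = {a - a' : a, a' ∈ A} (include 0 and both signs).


A - A = {a - a' : a, a' ∈ A}.
Compute a - a' for each ordered pair (a, a'):
a = -1: -1--1=0, -1-0=-1, -1-2=-3
a = 0: 0--1=1, 0-0=0, 0-2=-2
a = 2: 2--1=3, 2-0=2, 2-2=0
Collecting distinct values (and noting 0 appears from a-a):
A - A = {-3, -2, -1, 0, 1, 2, 3}
|A - A| = 7

A - A = {-3, -2, -1, 0, 1, 2, 3}


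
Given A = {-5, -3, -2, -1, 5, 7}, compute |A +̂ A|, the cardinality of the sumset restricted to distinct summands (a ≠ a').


Restricted sumset: A +̂ A = {a + a' : a ∈ A, a' ∈ A, a ≠ a'}.
Equivalently, take A + A and drop any sum 2a that is achievable ONLY as a + a for a ∈ A (i.e. sums representable only with equal summands).
Enumerate pairs (a, a') with a < a' (symmetric, so each unordered pair gives one sum; this covers all a ≠ a'):
  -5 + -3 = -8
  -5 + -2 = -7
  -5 + -1 = -6
  -5 + 5 = 0
  -5 + 7 = 2
  -3 + -2 = -5
  -3 + -1 = -4
  -3 + 5 = 2
  -3 + 7 = 4
  -2 + -1 = -3
  -2 + 5 = 3
  -2 + 7 = 5
  -1 + 5 = 4
  -1 + 7 = 6
  5 + 7 = 12
Collected distinct sums: {-8, -7, -6, -5, -4, -3, 0, 2, 3, 4, 5, 6, 12}
|A +̂ A| = 13
(Reference bound: |A +̂ A| ≥ 2|A| - 3 for |A| ≥ 2, with |A| = 6 giving ≥ 9.)

|A +̂ A| = 13


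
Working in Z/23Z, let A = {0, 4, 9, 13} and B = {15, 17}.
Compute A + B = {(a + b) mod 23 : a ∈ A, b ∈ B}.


Work in Z/23Z: reduce every sum a + b modulo 23.
Enumerate all 8 pairs:
a = 0: 0+15=15, 0+17=17
a = 4: 4+15=19, 4+17=21
a = 9: 9+15=1, 9+17=3
a = 13: 13+15=5, 13+17=7
Distinct residues collected: {1, 3, 5, 7, 15, 17, 19, 21}
|A + B| = 8 (out of 23 total residues).

A + B = {1, 3, 5, 7, 15, 17, 19, 21}


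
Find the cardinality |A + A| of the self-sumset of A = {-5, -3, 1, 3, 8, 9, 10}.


A + A = {a + a' : a, a' ∈ A}; |A| = 7.
General bounds: 2|A| - 1 ≤ |A + A| ≤ |A|(|A|+1)/2, i.e. 13 ≤ |A + A| ≤ 28.
Lower bound 2|A|-1 is attained iff A is an arithmetic progression.
Enumerate sums a + a' for a ≤ a' (symmetric, so this suffices):
a = -5: -5+-5=-10, -5+-3=-8, -5+1=-4, -5+3=-2, -5+8=3, -5+9=4, -5+10=5
a = -3: -3+-3=-6, -3+1=-2, -3+3=0, -3+8=5, -3+9=6, -3+10=7
a = 1: 1+1=2, 1+3=4, 1+8=9, 1+9=10, 1+10=11
a = 3: 3+3=6, 3+8=11, 3+9=12, 3+10=13
a = 8: 8+8=16, 8+9=17, 8+10=18
a = 9: 9+9=18, 9+10=19
a = 10: 10+10=20
Distinct sums: {-10, -8, -6, -4, -2, 0, 2, 3, 4, 5, 6, 7, 9, 10, 11, 12, 13, 16, 17, 18, 19, 20}
|A + A| = 22

|A + A| = 22


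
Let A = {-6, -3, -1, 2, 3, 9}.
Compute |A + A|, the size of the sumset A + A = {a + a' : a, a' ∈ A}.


A + A = {a + a' : a, a' ∈ A}; |A| = 6.
General bounds: 2|A| - 1 ≤ |A + A| ≤ |A|(|A|+1)/2, i.e. 11 ≤ |A + A| ≤ 21.
Lower bound 2|A|-1 is attained iff A is an arithmetic progression.
Enumerate sums a + a' for a ≤ a' (symmetric, so this suffices):
a = -6: -6+-6=-12, -6+-3=-9, -6+-1=-7, -6+2=-4, -6+3=-3, -6+9=3
a = -3: -3+-3=-6, -3+-1=-4, -3+2=-1, -3+3=0, -3+9=6
a = -1: -1+-1=-2, -1+2=1, -1+3=2, -1+9=8
a = 2: 2+2=4, 2+3=5, 2+9=11
a = 3: 3+3=6, 3+9=12
a = 9: 9+9=18
Distinct sums: {-12, -9, -7, -6, -4, -3, -2, -1, 0, 1, 2, 3, 4, 5, 6, 8, 11, 12, 18}
|A + A| = 19

|A + A| = 19
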